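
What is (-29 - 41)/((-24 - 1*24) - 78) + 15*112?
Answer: 15125/9 ≈ 1680.6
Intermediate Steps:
(-29 - 41)/((-24 - 1*24) - 78) + 15*112 = -70/((-24 - 24) - 78) + 1680 = -70/(-48 - 78) + 1680 = -70/(-126) + 1680 = -70*(-1/126) + 1680 = 5/9 + 1680 = 15125/9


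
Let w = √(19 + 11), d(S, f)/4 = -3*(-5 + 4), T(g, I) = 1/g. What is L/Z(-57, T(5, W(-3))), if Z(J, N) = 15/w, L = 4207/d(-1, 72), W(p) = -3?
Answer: 4207*√30/180 ≈ 128.01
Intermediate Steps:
d(S, f) = 12 (d(S, f) = 4*(-3*(-5 + 4)) = 4*(-3*(-1)) = 4*3 = 12)
w = √30 ≈ 5.4772
L = 4207/12 ≈ 350.58
Z(J, N) = √30/2 (Z(J, N) = 15/(√30) = 15*(√30/30) = √30/2)
L/Z(-57, T(5, W(-3))) = 4207/(12*((√30/2))) = 4207*(√30/15)/12 = 4207*√30/180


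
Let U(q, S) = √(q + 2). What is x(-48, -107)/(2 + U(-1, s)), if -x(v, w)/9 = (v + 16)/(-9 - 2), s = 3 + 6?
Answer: -96/11 ≈ -8.7273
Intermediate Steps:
s = 9
U(q, S) = √(2 + q)
x(v, w) = 144/11 + 9*v/11 (x(v, w) = -9*(v + 16)/(-9 - 2) = -9*(16 + v)/(-11) = -9*(16 + v)*(-1)/11 = -9*(-16/11 - v/11) = 144/11 + 9*v/11)
x(-48, -107)/(2 + U(-1, s)) = (144/11 + (9/11)*(-48))/(2 + √(2 - 1)) = (144/11 - 432/11)/(2 + √1) = -288/(11*(2 + 1)) = -288/11/3 = -288/11*⅓ = -96/11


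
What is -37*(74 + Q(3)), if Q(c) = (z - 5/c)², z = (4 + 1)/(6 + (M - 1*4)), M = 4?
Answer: -99493/36 ≈ -2763.7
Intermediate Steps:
z = ⅚ (z = (4 + 1)/(6 + (4 - 1*4)) = 5/(6 + (4 - 4)) = 5/(6 + 0) = 5/6 = 5*(⅙) = ⅚ ≈ 0.83333)
Q(c) = (⅚ - 5/c)²
-37*(74 + Q(3)) = -37*(74 + (25/36)*(-6 + 3)²/3²) = -37*(74 + (25/36)*(⅑)*(-3)²) = -37*(74 + (25/36)*(⅑)*9) = -37*(74 + 25/36) = -37*2689/36 = -99493/36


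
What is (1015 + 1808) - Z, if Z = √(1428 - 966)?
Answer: 2823 - √462 ≈ 2801.5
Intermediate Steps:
Z = √462 ≈ 21.494
(1015 + 1808) - Z = (1015 + 1808) - √462 = 2823 - √462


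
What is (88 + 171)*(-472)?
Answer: -122248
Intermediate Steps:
(88 + 171)*(-472) = 259*(-472) = -122248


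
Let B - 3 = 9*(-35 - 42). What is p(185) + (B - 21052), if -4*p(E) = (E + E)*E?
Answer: -77709/2 ≈ -38855.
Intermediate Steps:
B = -690 (B = 3 + 9*(-35 - 42) = 3 + 9*(-77) = 3 - 693 = -690)
p(E) = -E²/2 (p(E) = -(E + E)*E/4 = -2*E*E/4 = -E²/2)
p(185) + (B - 21052) = -½*185² + (-690 - 21052) = -½*34225 - 21742 = -34225/2 - 21742 = -77709/2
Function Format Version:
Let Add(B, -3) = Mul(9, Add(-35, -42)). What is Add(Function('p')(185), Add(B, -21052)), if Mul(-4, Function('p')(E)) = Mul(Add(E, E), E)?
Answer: Rational(-77709, 2) ≈ -38855.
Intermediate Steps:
B = -690 (B = Add(3, Mul(9, Add(-35, -42))) = Add(3, Mul(9, -77)) = Add(3, -693) = -690)
Function('p')(E) = Mul(Rational(-1, 2), Pow(E, 2)) (Function('p')(E) = Mul(Rational(-1, 4), Mul(Add(E, E), E)) = Mul(Rational(-1, 4), Mul(Mul(2, E), E)) = Mul(Rational(-1, 4), Mul(2, Pow(E, 2))) = Mul(Rational(-1, 2), Pow(E, 2)))
Add(Function('p')(185), Add(B, -21052)) = Add(Mul(Rational(-1, 2), Pow(185, 2)), Add(-690, -21052)) = Add(Mul(Rational(-1, 2), 34225), -21742) = Add(Rational(-34225, 2), -21742) = Rational(-77709, 2)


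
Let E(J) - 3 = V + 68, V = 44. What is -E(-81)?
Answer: -115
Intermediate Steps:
E(J) = 115 (E(J) = 3 + (44 + 68) = 3 + 112 = 115)
-E(-81) = -1*115 = -115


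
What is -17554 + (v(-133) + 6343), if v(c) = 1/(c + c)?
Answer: -2982127/266 ≈ -11211.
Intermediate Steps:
v(c) = 1/(2*c)
-17554 + (v(-133) + 6343) = -17554 + ((½)/(-133) + 6343) = -17554 + ((½)*(-1/133) + 6343) = -17554 + (-1/266 + 6343) = -17554 + 1687237/266 = -2982127/266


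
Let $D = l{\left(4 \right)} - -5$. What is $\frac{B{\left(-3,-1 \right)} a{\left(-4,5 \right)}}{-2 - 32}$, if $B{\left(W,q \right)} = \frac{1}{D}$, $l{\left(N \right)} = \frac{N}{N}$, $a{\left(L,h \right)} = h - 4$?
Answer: $- \frac{1}{204} \approx -0.004902$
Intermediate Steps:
$a{\left(L,h \right)} = -4 + h$
$l{\left(N \right)} = 1$
$D = 6$ ($D = 1 - -5 = 1 + 5 = 6$)
$B{\left(W,q \right)} = \frac{1}{6}$
$\frac{B{\left(-3,-1 \right)} a{\left(-4,5 \right)}}{-2 - 32} = \frac{\frac{1}{6} \left(-4 + 5\right)}{-2 - 32} = \frac{\frac{1}{6} \cdot 1}{-34} = \frac{1}{6} \left(- \frac{1}{34}\right) = - \frac{1}{204}$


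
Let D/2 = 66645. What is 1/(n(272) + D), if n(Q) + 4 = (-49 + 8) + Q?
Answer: 1/133517 ≈ 7.4897e-6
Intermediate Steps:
D = 133290 (D = 2*66645 = 133290)
n(Q) = -45 + Q (n(Q) = -4 + ((-49 + 8) + Q) = -4 + (-41 + Q) = -45 + Q)
1/(n(272) + D) = 1/((-45 + 272) + 133290) = 1/(227 + 133290) = 1/133517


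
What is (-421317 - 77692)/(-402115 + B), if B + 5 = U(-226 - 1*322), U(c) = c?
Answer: 71287/57524 ≈ 1.2393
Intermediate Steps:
B = -553 (B = -5 + (-226 - 1*322) = -5 + (-226 - 322) = -5 - 548 = -553)
(-421317 - 77692)/(-402115 + B) = (-421317 - 77692)/(-402115 - 553) = -499009/(-402668) = -499009*(-1/402668) = 71287/57524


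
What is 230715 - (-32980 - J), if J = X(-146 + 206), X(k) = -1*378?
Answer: 263317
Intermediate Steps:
X(k) = -378
J = -378
230715 - (-32980 - J) = 230715 - (-32980 - 1*(-378)) = 230715 - (-32980 + 378) = 230715 - 1*(-32602) = 230715 + 32602 = 263317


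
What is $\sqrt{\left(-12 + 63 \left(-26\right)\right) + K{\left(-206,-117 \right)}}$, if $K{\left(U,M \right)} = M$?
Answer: $i \sqrt{1767} \approx 42.036 i$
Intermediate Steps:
$\sqrt{\left(-12 + 63 \left(-26\right)\right) + K{\left(-206,-117 \right)}} = \sqrt{\left(-12 + 63 \left(-26\right)\right) - 117} = \sqrt{\left(-12 - 1638\right) - 117} = \sqrt{-1650 - 117} = \sqrt{-1767} = i \sqrt{1767}$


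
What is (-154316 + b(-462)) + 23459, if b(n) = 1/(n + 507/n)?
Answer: -9332328823/71317 ≈ -1.3086e+5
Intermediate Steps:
(-154316 + b(-462)) + 23459 = (-154316 - 462/(507 + (-462)²)) + 23459 = (-154316 - 462/(507 + 213444)) + 23459 = (-154316 - 462/213951) + 23459 = (-154316 - 462*1/213951) + 23459 = (-154316 - 154/71317) + 23459 = -11005354326/71317 + 23459 = -9332328823/71317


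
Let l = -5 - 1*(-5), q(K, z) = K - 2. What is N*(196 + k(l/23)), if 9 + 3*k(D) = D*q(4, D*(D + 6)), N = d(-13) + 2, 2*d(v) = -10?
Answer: -579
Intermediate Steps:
d(v) = -5 (d(v) = (½)*(-10) = -5)
q(K, z) = -2 + K
l = 0 (l = -5 + 5 = 0)
N = -3 (N = -5 + 2 = -3)
k(D) = -3 + 2*D/3 (k(D) = -3 + (D*(-2 + 4))/3 = -3 + (D*2)/3 = -3 + (2*D)/3 = -3 + 2*D/3)
N*(196 + k(l/23)) = -3*(196 + (-3 + 2*(0/23)/3)) = -3*(196 + (-3 + 2*(0*(1/23))/3)) = -3*(196 + (-3 + (⅔)*0)) = -3*(196 + (-3 + 0)) = -3*(196 - 3) = -3*193 = -579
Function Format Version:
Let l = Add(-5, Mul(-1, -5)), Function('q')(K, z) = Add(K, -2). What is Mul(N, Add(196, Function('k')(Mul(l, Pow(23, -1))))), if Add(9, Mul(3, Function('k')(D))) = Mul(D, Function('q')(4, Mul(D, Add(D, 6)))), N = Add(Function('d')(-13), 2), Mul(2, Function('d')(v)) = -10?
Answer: -579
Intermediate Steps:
Function('d')(v) = -5 (Function('d')(v) = Mul(Rational(1, 2), -10) = -5)
Function('q')(K, z) = Add(-2, K)
l = 0 (l = Add(-5, 5) = 0)
N = -3 (N = Add(-5, 2) = -3)
Function('k')(D) = Add(-3, Mul(Rational(2, 3), D)) (Function('k')(D) = Add(-3, Mul(Rational(1, 3), Mul(D, Add(-2, 4)))) = Add(-3, Mul(Rational(1, 3), Mul(D, 2))) = Add(-3, Mul(Rational(1, 3), Mul(2, D))) = Add(-3, Mul(Rational(2, 3), D)))
Mul(N, Add(196, Function('k')(Mul(l, Pow(23, -1))))) = Mul(-3, Add(196, Add(-3, Mul(Rational(2, 3), Mul(0, Pow(23, -1)))))) = Mul(-3, Add(196, Add(-3, Mul(Rational(2, 3), Mul(0, Rational(1, 23)))))) = Mul(-3, Add(196, Add(-3, Mul(Rational(2, 3), 0)))) = Mul(-3, Add(196, Add(-3, 0))) = Mul(-3, Add(196, -3)) = Mul(-3, 193) = -579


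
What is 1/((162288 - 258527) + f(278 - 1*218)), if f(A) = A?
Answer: -1/96179 ≈ -1.0397e-5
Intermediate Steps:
1/((162288 - 258527) + f(278 - 1*218)) = 1/((162288 - 258527) + (278 - 1*218)) = 1/(-96239 + (278 - 218)) = 1/(-96239 + 60) = 1/(-96179) = -1/96179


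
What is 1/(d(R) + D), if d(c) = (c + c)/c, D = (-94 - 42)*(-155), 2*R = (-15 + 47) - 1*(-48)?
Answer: 1/21082 ≈ 4.7434e-5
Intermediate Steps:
R = 40 (R = ((-15 + 47) - 1*(-48))/2 = (32 + 48)/2 = (½)*80 = 40)
D = 21080 (D = -136*(-155) = 21080)
d(c) = 2 (d(c) = (2*c)/c = 2)
1/(d(R) + D) = 1/(2 + 21080) = 1/21082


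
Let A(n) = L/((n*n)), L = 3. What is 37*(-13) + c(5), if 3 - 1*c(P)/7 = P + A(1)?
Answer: -516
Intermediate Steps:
A(n) = 3/n² (A(n) = 3/((n*n)) = 3/(n²) = 3/n²)
c(P) = -7*P (c(P) = 21 - 7*(P + 3/1²) = 21 - 7*(P + 3*1) = 21 - 7*(P + 3) = 21 - 7*(3 + P) = 21 + (-21 - 7*P) = -7*P)
37*(-13) + c(5) = 37*(-13) - 7*5 = -481 - 35 = -516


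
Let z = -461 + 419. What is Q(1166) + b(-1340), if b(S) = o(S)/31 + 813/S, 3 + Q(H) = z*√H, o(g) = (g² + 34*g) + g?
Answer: 2343108177/41540 - 42*√1166 ≈ 54972.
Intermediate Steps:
o(g) = g² + 35*g
z = -42
Q(H) = -3 - 42*√H
b(S) = 813/S + S*(35 + S)/31 (b(S) = (S*(35 + S))/31 + 813/S = (S*(35 + S))*(1/31) + 813/S = S*(35 + S)/31 + 813/S = 813/S + S*(35 + S)/31)
Q(1166) + b(-1340) = (-3 - 42*√1166) + (1/31)*(25203 + (-1340)²*(35 - 1340))/(-1340) = (-3 - 42*√1166) + (1/31)*(-1/1340)*(25203 + 1795600*(-1305)) = (-3 - 42*√1166) + (1/31)*(-1/1340)*(25203 - 2343258000) = (-3 - 42*√1166) + (1/31)*(-1/1340)*(-2343232797) = (-3 - 42*√1166) + 2343232797/41540 = 2343108177/41540 - 42*√1166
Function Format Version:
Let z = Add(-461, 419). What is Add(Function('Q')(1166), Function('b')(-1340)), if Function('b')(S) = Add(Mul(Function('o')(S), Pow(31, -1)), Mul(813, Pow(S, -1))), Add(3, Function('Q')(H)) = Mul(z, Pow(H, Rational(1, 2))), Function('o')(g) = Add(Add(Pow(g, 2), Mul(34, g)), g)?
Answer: Add(Rational(2343108177, 41540), Mul(-42, Pow(1166, Rational(1, 2)))) ≈ 54972.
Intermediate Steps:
Function('o')(g) = Add(Pow(g, 2), Mul(35, g))
z = -42
Function('Q')(H) = Add(-3, Mul(-42, Pow(H, Rational(1, 2))))
Function('b')(S) = Add(Mul(813, Pow(S, -1)), Mul(Rational(1, 31), S, Add(35, S))) (Function('b')(S) = Add(Mul(Mul(S, Add(35, S)), Pow(31, -1)), Mul(813, Pow(S, -1))) = Add(Mul(Mul(S, Add(35, S)), Rational(1, 31)), Mul(813, Pow(S, -1))) = Add(Mul(Rational(1, 31), S, Add(35, S)), Mul(813, Pow(S, -1))) = Add(Mul(813, Pow(S, -1)), Mul(Rational(1, 31), S, Add(35, S))))
Add(Function('Q')(1166), Function('b')(-1340)) = Add(Add(-3, Mul(-42, Pow(1166, Rational(1, 2)))), Mul(Rational(1, 31), Pow(-1340, -1), Add(25203, Mul(Pow(-1340, 2), Add(35, -1340))))) = Add(Add(-3, Mul(-42, Pow(1166, Rational(1, 2)))), Mul(Rational(1, 31), Rational(-1, 1340), Add(25203, Mul(1795600, -1305)))) = Add(Add(-3, Mul(-42, Pow(1166, Rational(1, 2)))), Mul(Rational(1, 31), Rational(-1, 1340), Add(25203, -2343258000))) = Add(Add(-3, Mul(-42, Pow(1166, Rational(1, 2)))), Mul(Rational(1, 31), Rational(-1, 1340), -2343232797)) = Add(Add(-3, Mul(-42, Pow(1166, Rational(1, 2)))), Rational(2343232797, 41540)) = Add(Rational(2343108177, 41540), Mul(-42, Pow(1166, Rational(1, 2))))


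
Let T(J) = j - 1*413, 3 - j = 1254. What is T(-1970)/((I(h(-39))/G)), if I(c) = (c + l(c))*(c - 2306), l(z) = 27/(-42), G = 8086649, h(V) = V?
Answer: -26912367872/185925 ≈ -1.4475e+5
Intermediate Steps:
j = -1251 (j = 3 - 1*1254 = 3 - 1254 = -1251)
l(z) = -9/14 (l(z) = 27*(-1/42) = -9/14)
I(c) = (-2306 + c)*(-9/14 + c) (I(c) = (c - 9/14)*(c - 2306) = (-9/14 + c)*(-2306 + c) = (-2306 + c)*(-9/14 + c))
T(J) = -1664 (T(J) = -1251 - 1*413 = -1251 - 413 = -1664)
T(-1970)/((I(h(-39))/G)) = -1664*8086649/(10377/7 + (-39)² - 32293/14*(-39)) = -1664*8086649/(10377/7 + 1521 + 1259427/14) = -1664/((185925/2)*(1/8086649)) = -1664/185925/16173298 = -1664*16173298/185925 = -26912367872/185925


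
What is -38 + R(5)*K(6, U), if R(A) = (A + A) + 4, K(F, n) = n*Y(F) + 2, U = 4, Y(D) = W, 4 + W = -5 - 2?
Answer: -626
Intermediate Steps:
W = -11 (W = -4 + (-5 - 2) = -4 - 7 = -11)
Y(D) = -11
K(F, n) = 2 - 11*n (K(F, n) = n*(-11) + 2 = -11*n + 2 = 2 - 11*n)
R(A) = 4 + 2*A (R(A) = 2*A + 4 = 4 + 2*A)
-38 + R(5)*K(6, U) = -38 + (4 + 2*5)*(2 - 11*4) = -38 + (4 + 10)*(2 - 44) = -38 + 14*(-42) = -38 - 588 = -626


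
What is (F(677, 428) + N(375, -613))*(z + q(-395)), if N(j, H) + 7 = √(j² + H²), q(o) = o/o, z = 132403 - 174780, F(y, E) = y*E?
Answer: -12278403624 - 42376*√516394 ≈ -1.2309e+10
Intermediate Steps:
F(y, E) = E*y
z = -42377
q(o) = 1
N(j, H) = -7 + √(H² + j²) (N(j, H) = -7 + √(j² + H²) = -7 + √(H² + j²))
(F(677, 428) + N(375, -613))*(z + q(-395)) = (428*677 + (-7 + √((-613)² + 375²)))*(-42377 + 1) = (289756 + (-7 + √(375769 + 140625)))*(-42376) = (289756 + (-7 + √516394))*(-42376) = (289749 + √516394)*(-42376) = -12278403624 - 42376*√516394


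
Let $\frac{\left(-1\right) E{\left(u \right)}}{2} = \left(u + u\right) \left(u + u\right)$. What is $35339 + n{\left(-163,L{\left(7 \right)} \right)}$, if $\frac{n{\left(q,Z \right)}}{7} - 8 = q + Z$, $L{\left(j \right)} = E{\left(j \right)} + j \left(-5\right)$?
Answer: $31265$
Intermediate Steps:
$E{\left(u \right)} = - 8 u^{2}$ ($E{\left(u \right)} = - 2 \left(u + u\right) \left(u + u\right) = - 2 \cdot 2 u 2 u = - 2 \cdot 4 u^{2} = - 8 u^{2}$)
$L{\left(j \right)} = - 8 j^{2} - 5 j$ ($L{\left(j \right)} = - 8 j^{2} + j \left(-5\right) = - 8 j^{2} - 5 j$)
$n{\left(q,Z \right)} = 56 + 7 Z + 7 q$ ($n{\left(q,Z \right)} = 56 + 7 \left(q + Z\right) = 56 + 7 \left(Z + q\right) = 56 + \left(7 Z + 7 q\right) = 56 + 7 Z + 7 q$)
$35339 + n{\left(-163,L{\left(7 \right)} \right)} = 35339 + \left(56 + 7 \cdot 7 \left(-5 - 56\right) + 7 \left(-163\right)\right) = 35339 + \left(56 + 7 \cdot 7 \left(-5 - 56\right) - 1141\right) = 35339 + \left(56 + 7 \cdot 7 \left(-61\right) - 1141\right) = 35339 + \left(56 + 7 \left(-427\right) - 1141\right) = 35339 - 4074 = 31265$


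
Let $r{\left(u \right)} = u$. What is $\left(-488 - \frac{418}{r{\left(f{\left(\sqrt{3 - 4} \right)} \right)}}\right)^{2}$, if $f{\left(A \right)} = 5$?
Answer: $\frac{8168164}{25} \approx 3.2673 \cdot 10^{5}$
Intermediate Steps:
$\left(-488 - \frac{418}{r{\left(f{\left(\sqrt{3 - 4} \right)} \right)}}\right)^{2} = \left(-488 - \frac{418}{5}\right)^{2} = \left(- \frac{2858}{5}\right)^{2} = \frac{8168164}{25}$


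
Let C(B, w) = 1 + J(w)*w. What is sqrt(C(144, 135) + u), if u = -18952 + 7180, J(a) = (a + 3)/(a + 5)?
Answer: I*sqrt(2281034)/14 ≈ 107.88*I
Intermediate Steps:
J(a) = (3 + a)/(5 + a)
u = -11772
C(B, w) = 1 + w*(3 + w)/(5 + w) (C(B, w) = 1 + ((3 + w)/(5 + w))*w = 1 + w*(3 + w)/(5 + w))
sqrt(C(144, 135) + u) = sqrt((5 + 135 + 135*(3 + 135))/(5 + 135) - 11772) = sqrt((5 + 135 + 135*138)/140 - 11772) = sqrt((5 + 135 + 18630)/140 - 11772) = sqrt((1/140)*18770 - 11772) = sqrt(1877/14 - 11772) = sqrt(-162931/14) = I*sqrt(2281034)/14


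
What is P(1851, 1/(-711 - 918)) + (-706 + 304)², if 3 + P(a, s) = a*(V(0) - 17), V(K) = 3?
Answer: 135687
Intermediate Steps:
P(a, s) = -3 - 14*a (P(a, s) = -3 + a*(3 - 17) = -3 + a*(-14) = -3 - 14*a)
P(1851, 1/(-711 - 918)) + (-706 + 304)² = (-3 - 14*1851) + (-706 + 304)² = (-3 - 25914) + (-402)² = -25917 + 161604 = 135687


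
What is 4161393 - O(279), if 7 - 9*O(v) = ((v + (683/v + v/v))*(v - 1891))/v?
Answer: 94039205074/22599 ≈ 4.1612e+6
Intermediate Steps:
O(v) = 7/9 - (-1891 + v)*(1 + v + 683/v)/(9*v) (O(v) = 7/9 - (v + (683/v + v/v))*(v - 1891)/(9*v) = 7/9 - (v + (683/v + 1))*(-1891 + v)/(9*v) = 7/9 - (v + (1 + 683/v))*(-1891 + v)/(9*v) = 7/9 - (1 + v + 683/v)*(-1891 + v)/(9*v) = 7/9 - (-1891 + v)*(1 + v + 683/v)/(9*v))
4161393 - O(279) = 4161393 - (1291553 + 1208*279 + 279²*(1897 - 1*279))/(9*279²) = 4161393 - (1291553 + 337032 + 77841*(1897 - 279))/(9*77841) = 4161393 - (1291553 + 337032 + 77841*1618)/(9*77841) = 4161393 - (1291553 + 337032 + 125946738)/(9*77841) = 4161393 - 127575323/(9*77841) = 4161393 - 1*4115333/22599 = 4161393 - 4115333/22599 = 94039205074/22599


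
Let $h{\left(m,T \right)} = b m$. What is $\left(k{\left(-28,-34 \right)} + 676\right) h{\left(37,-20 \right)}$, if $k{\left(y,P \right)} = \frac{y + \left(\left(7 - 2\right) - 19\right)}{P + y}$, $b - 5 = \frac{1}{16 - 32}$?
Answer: $\frac{61315771}{496} \approx 1.2362 \cdot 10^{5}$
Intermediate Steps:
$b = \frac{79}{16}$ ($b = 5 + \frac{1}{16 - 32} = 5 + \frac{1}{-16} = 5 - \frac{1}{16} = \frac{79}{16} \approx 4.9375$)
$k{\left(y,P \right)} = \frac{-14 + y}{P + y}$ ($k{\left(y,P \right)} = \frac{y + \left(\left(7 - 2\right) - 19\right)}{P + y} = \frac{y + \left(5 - 19\right)}{P + y} = \frac{y - 14}{P + y} = \frac{-14 + y}{P + y}$)
$h{\left(m,T \right)} = \frac{79 m}{16}$
$\left(k{\left(-28,-34 \right)} + 676\right) h{\left(37,-20 \right)} = \left(\frac{-14 - 28}{-34 - 28} + 676\right) \frac{79}{16} \cdot 37 = \left(\frac{1}{-62} \left(-42\right) + 676\right) \frac{2923}{16} = \left(\left(- \frac{1}{62}\right) \left(-42\right) + 676\right) \frac{2923}{16} = \left(\frac{21}{31} + 676\right) \frac{2923}{16} = \frac{20977}{31} \cdot \frac{2923}{16} = \frac{61315771}{496}$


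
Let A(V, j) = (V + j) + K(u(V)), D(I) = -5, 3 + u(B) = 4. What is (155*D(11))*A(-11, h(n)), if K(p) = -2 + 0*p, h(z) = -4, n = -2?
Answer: 13175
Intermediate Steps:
u(B) = 1 (u(B) = -3 + 4 = 1)
K(p) = -2 (K(p) = -2 + 0 = -2)
A(V, j) = -2 + V + j (A(V, j) = (V + j) - 2 = -2 + V + j)
(155*D(11))*A(-11, h(n)) = (155*(-5))*(-2 - 11 - 4) = -775*(-17) = 13175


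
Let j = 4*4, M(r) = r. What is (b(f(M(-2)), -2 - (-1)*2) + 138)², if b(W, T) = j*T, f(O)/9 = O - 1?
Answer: 19044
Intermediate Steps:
j = 16
f(O) = -9 + 9*O (f(O) = 9*(O - 1) = 9*(-1 + O) = -9 + 9*O)
b(W, T) = 16*T
(b(f(M(-2)), -2 - (-1)*2) + 138)² = (16*(-2 - (-1)*2) + 138)² = (16*(-2 - 1*(-2)) + 138)² = (16*(-2 + 2) + 138)² = (16*0 + 138)² = (0 + 138)² = 138² = 19044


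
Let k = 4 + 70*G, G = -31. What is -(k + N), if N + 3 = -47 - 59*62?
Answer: 5874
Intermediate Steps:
k = -2166 (k = 4 + 70*(-31) = 4 - 2170 = -2166)
N = -3708 (N = -3 + (-47 - 59*62) = -3 + (-47 - 3658) = -3 - 3705 = -3708)
-(k + N) = -(-2166 - 3708) = -1*(-5874) = 5874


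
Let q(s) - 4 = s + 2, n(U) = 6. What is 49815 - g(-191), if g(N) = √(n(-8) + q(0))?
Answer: 49815 - 2*√3 ≈ 49812.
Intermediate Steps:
q(s) = 6 + s (q(s) = 4 + (s + 2) = 4 + (2 + s) = 6 + s)
g(N) = 2*√3 (g(N) = √(6 + (6 + 0)) = √(6 + 6) = √12 = 2*√3)
49815 - g(-191) = 49815 - 2*√3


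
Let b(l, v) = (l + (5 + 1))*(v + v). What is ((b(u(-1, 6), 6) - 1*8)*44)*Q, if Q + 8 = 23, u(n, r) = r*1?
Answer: 89760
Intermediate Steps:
u(n, r) = r
Q = 15 (Q = -8 + 23 = 15)
b(l, v) = 2*v*(6 + l) (b(l, v) = (l + 6)*(2*v) = (6 + l)*(2*v) = 2*v*(6 + l))
((b(u(-1, 6), 6) - 1*8)*44)*Q = ((2*6*(6 + 6) - 1*8)*44)*15 = ((2*6*12 - 8)*44)*15 = ((144 - 8)*44)*15 = (136*44)*15 = 5984*15 = 89760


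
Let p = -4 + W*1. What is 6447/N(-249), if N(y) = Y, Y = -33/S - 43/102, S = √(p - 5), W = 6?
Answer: -28276542/3778501 - 737820468*I*√3/3778501 ≈ -7.4835 - 338.21*I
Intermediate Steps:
p = 2 (p = -4 + 6*1 = -4 + 6 = 2)
S = I*√3 (S = √(2 - 5) = √(-3) = I*√3 ≈ 1.732*I)
Y = -43/102 + 11*I*√3 (Y = -33*(-I*√3/3) - 43/102 = -(-11)*I*√3 - 43*1/102 = 11*I*√3 - 43/102 = -43/102 + 11*I*√3 ≈ -0.42157 + 19.053*I)
N(y) = -43/102 + 11*I*√3
6447/N(-249) = 6447/(-43/102 + 11*I*√3)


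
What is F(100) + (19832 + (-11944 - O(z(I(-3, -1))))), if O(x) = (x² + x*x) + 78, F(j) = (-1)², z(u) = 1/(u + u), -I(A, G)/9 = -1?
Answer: 1265381/162 ≈ 7811.0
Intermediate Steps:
I(A, G) = 9 (I(A, G) = -9*(-1) = 9)
z(u) = 1/(2*u)
F(j) = 1
O(x) = 78 + 2*x² (O(x) = (x² + x²) + 78 = 2*x² + 78 = 78 + 2*x²)
F(100) + (19832 + (-11944 - O(z(I(-3, -1))))) = 1 + (19832 + (-11944 - (78 + 2*((½)/9)²))) = 1 + (19832 + (-11944 - (78 + 2*((½)*(⅑))²))) = 1 + (19832 + (-11944 - (78 + 2*(1/18)²))) = 1 + (19832 + (-11944 - (78 + 2*(1/324)))) = 1 + (19832 + (-11944 - (78 + 1/162))) = 1 + (19832 + (-11944 - 1*12637/162)) = 1 + (19832 + (-11944 - 12637/162)) = 1 + (19832 - 1947565/162) = 1 + 1265219/162 = 1265381/162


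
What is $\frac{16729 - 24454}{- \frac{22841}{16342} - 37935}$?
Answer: $\frac{126241950}{619956611} \approx 0.20363$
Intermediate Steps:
$\frac{16729 - 24454}{- \frac{22841}{16342} - 37935} = - \frac{7725}{\left(-22841\right) \frac{1}{16342} - 37935} = - \frac{7725}{- \frac{22841}{16342} - 37935} = - \frac{7725}{- \frac{619956611}{16342}} = \left(-7725\right) \left(- \frac{16342}{619956611}\right) = \frac{126241950}{619956611}$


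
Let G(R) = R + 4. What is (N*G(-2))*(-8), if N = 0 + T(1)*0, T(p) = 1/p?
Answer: 0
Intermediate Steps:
N = 0 (N = 0 + 0/1 = 0 + 1*0 = 0 + 0 = 0)
G(R) = 4 + R
(N*G(-2))*(-8) = (0*(4 - 2))*(-8) = (0*2)*(-8) = 0*(-8) = 0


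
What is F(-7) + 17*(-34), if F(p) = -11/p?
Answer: -4035/7 ≈ -576.43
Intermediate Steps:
F(-7) + 17*(-34) = -11/(-7) + 17*(-34) = -11*(-⅐) - 578 = 11/7 - 578 = -4035/7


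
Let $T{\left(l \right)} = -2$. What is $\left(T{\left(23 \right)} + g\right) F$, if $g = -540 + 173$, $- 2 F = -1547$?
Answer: $- \frac{570843}{2} \approx -2.8542 \cdot 10^{5}$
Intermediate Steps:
$F = \frac{1547}{2}$ ($F = \left(- \frac{1}{2}\right) \left(-1547\right) = \frac{1547}{2} \approx 773.5$)
$g = -367$
$\left(T{\left(23 \right)} + g\right) F = \left(-2 - 367\right) \frac{1547}{2} = \left(-369\right) \frac{1547}{2} = - \frac{570843}{2}$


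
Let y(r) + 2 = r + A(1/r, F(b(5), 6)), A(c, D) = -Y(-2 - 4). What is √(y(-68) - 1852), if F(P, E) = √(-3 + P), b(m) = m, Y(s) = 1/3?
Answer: I*√17301/3 ≈ 43.844*I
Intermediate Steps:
Y(s) = ⅓
A(c, D) = -⅓ (A(c, D) = -1*⅓ = -⅓)
y(r) = -7/3 + r (y(r) = -2 + (r - ⅓) = -2 + (-⅓ + r) = -7/3 + r)
√(y(-68) - 1852) = √((-7/3 - 68) - 1852) = √(-211/3 - 1852) = √(-5767/3) = I*√17301/3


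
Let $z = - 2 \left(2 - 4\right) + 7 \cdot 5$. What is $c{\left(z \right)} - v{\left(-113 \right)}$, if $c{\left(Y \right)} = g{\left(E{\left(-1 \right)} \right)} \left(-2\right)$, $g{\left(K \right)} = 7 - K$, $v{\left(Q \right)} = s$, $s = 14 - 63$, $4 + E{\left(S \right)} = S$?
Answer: $25$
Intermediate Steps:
$E{\left(S \right)} = -4 + S$
$s = -49$
$v{\left(Q \right)} = -49$
$z = 39$ ($z = \left(-2\right) \left(-2\right) + 35 = 4 + 35 = 39$)
$c{\left(Y \right)} = -24$ ($c{\left(Y \right)} = \left(7 - \left(-4 - 1\right)\right) \left(-2\right) = \left(7 - -5\right) \left(-2\right) = \left(7 + 5\right) \left(-2\right) = 12 \left(-2\right) = -24$)
$c{\left(z \right)} - v{\left(-113 \right)} = -24 - -49 = -24 + 49 = 25$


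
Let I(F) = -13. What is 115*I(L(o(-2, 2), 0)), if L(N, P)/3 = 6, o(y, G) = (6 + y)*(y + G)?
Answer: -1495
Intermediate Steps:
o(y, G) = (6 + y)*(G + y)
L(N, P) = 18 (L(N, P) = 3*6 = 18)
115*I(L(o(-2, 2), 0)) = 115*(-13) = -1495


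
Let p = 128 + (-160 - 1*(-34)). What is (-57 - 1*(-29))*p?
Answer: -56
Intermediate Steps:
p = 2 (p = 128 + (-160 + 34) = 128 - 126 = 2)
(-57 - 1*(-29))*p = (-57 - 1*(-29))*2 = (-57 + 29)*2 = -28*2 = -56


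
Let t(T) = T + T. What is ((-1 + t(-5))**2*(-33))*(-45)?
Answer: 179685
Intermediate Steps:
t(T) = 2*T
((-1 + t(-5))**2*(-33))*(-45) = ((-1 + 2*(-5))**2*(-33))*(-45) = ((-1 - 10)**2*(-33))*(-45) = ((-11)**2*(-33))*(-45) = (121*(-33))*(-45) = -3993*(-45) = 179685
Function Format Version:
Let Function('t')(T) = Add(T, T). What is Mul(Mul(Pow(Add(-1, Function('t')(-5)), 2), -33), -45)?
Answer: 179685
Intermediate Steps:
Function('t')(T) = Mul(2, T)
Mul(Mul(Pow(Add(-1, Function('t')(-5)), 2), -33), -45) = Mul(Mul(Pow(Add(-1, Mul(2, -5)), 2), -33), -45) = Mul(Mul(Pow(Add(-1, -10), 2), -33), -45) = Mul(Mul(Pow(-11, 2), -33), -45) = Mul(Mul(121, -33), -45) = Mul(-3993, -45) = 179685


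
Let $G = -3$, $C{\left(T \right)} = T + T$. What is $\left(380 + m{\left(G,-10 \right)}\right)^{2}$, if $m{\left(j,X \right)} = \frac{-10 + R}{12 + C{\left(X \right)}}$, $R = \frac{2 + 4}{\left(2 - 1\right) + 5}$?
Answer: $\frac{9296401}{64} \approx 1.4526 \cdot 10^{5}$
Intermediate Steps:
$C{\left(T \right)} = 2 T$
$R = 1$ ($R = \frac{6}{1 + 5} = \frac{6}{6} = 6 \cdot \frac{1}{6} = 1$)
$m{\left(j,X \right)} = - \frac{9}{12 + 2 X}$ ($m{\left(j,X \right)} = \frac{-10 + 1}{12 + 2 X} = - \frac{9}{12 + 2 X}$)
$\left(380 + m{\left(G,-10 \right)}\right)^{2} = \left(380 - \frac{9}{12 + 2 \left(-10\right)}\right)^{2} = \left(380 - \frac{9}{12 - 20}\right)^{2} = \left(380 - \frac{9}{-8}\right)^{2} = \left(380 - - \frac{9}{8}\right)^{2} = \left(380 + \frac{9}{8}\right)^{2} = \left(\frac{3049}{8}\right)^{2} = \frac{9296401}{64}$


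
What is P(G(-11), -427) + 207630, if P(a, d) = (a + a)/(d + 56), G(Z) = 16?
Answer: 77030698/371 ≈ 2.0763e+5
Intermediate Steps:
P(a, d) = 2*a/(56 + d) (P(a, d) = (2*a)/(56 + d) = 2*a/(56 + d))
P(G(-11), -427) + 207630 = 2*16/(56 - 427) + 207630 = 2*16/(-371) + 207630 = 2*16*(-1/371) + 207630 = -32/371 + 207630 = 77030698/371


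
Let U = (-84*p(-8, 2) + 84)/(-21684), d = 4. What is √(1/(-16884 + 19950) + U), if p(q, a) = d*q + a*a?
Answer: I*√3438236734842/5540262 ≈ 0.33469*I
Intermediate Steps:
p(q, a) = a² + 4*q (p(q, a) = 4*q + a*a = 4*q + a² = a² + 4*q)
U = -203/1807 (U = (-84*(2² + 4*(-8)) + 84)/(-21684) = (-84*(4 - 32) + 84)*(-1/21684) = (-84*(-28) + 84)*(-1/21684) = (2352 + 84)*(-1/21684) = 2436*(-1/21684) = -203/1807 ≈ -0.11234)
√(1/(-16884 + 19950) + U) = √(1/(-16884 + 19950) - 203/1807) = √(1/3066 - 203/1807) = √(-620591/5540262) = I*√3438236734842/5540262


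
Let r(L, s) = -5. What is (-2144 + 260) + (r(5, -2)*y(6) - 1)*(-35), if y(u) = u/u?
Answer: -1674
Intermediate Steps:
y(u) = 1
(-2144 + 260) + (r(5, -2)*y(6) - 1)*(-35) = (-2144 + 260) + (-5*1 - 1)*(-35) = -1884 + (-5 - 1)*(-35) = -1884 - 6*(-35) = -1884 + 210 = -1674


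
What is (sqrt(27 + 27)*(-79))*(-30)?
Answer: 7110*sqrt(6) ≈ 17416.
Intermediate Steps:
(sqrt(27 + 27)*(-79))*(-30) = (sqrt(54)*(-79))*(-30) = ((3*sqrt(6))*(-79))*(-30) = -237*sqrt(6)*(-30) = 7110*sqrt(6)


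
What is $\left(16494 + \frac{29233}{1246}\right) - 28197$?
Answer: $- \frac{14552705}{1246} \approx -11680.0$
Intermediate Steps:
$\left(16494 + \frac{29233}{1246}\right) - 28197 = \frac{20580757}{1246} - 28197 = - \frac{14552705}{1246}$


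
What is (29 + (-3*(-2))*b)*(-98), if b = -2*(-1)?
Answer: -4018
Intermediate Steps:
b = 2
(29 + (-3*(-2))*b)*(-98) = (29 - 3*(-2)*2)*(-98) = (29 + 6*2)*(-98) = (29 + 12)*(-98) = 41*(-98) = -4018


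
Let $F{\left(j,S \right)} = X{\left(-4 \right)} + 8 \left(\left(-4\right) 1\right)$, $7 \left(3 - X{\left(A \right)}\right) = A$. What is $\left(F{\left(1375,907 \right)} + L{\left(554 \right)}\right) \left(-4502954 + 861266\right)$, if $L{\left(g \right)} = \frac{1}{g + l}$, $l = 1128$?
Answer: $\frac{609456516084}{5887} \approx 1.0353 \cdot 10^{8}$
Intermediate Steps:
$X{\left(A \right)} = 3 - \frac{A}{7}$
$L{\left(g \right)} = \frac{1}{1128 + g}$ ($L{\left(g \right)} = \frac{1}{g + 1128} = \frac{1}{1128 + g}$)
$F{\left(j,S \right)} = - \frac{199}{7}$ ($F{\left(j,S \right)} = \left(3 - - \frac{4}{7}\right) + 8 \left(\left(-4\right) 1\right) = \left(3 + \frac{4}{7}\right) + 8 \left(-4\right) = \frac{25}{7} - 32 = - \frac{199}{7}$)
$\left(F{\left(1375,907 \right)} + L{\left(554 \right)}\right) \left(-4502954 + 861266\right) = \left(- \frac{199}{7} + \frac{1}{1128 + 554}\right) \left(-4502954 + 861266\right) = \left(- \frac{199}{7} + \frac{1}{1682}\right) \left(-3641688\right) = \left(- \frac{334711}{11774}\right) \left(-3641688\right) = \frac{609456516084}{5887}$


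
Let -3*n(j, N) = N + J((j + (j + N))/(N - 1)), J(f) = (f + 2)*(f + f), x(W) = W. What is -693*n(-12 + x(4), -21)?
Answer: -43785/22 ≈ -1990.2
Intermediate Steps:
J(f) = 2*f*(2 + f) (J(f) = (2 + f)*(2*f) = 2*f*(2 + f))
n(j, N) = -N/3 - 2*(2 + (N + 2*j)/(-1 + N))*(N + 2*j)/(3*(-1 + N)) (n(j, N) = -(N + 2*((j + (j + N))/(N - 1))*(2 + (j + (j + N))/(N - 1)))/3 = -(N + 2*((j + (N + j))/(-1 + N))*(2 + (j + (N + j))/(-1 + N)))/3 = -(N + 2*((N + 2*j)/(-1 + N))*(2 + (N + 2*j)/(-1 + N)))/3 = -(N + 2*(2 + (N + 2*j)/(-1 + N))*(N + 2*j)/(-1 + N))/3 = -N/3 - 2*(2 + (N + 2*j)/(-1 + N))*(N + 2*j)/(3*(-1 + N)))
-693*n(-12 + x(4), -21) = -231*(-1*(-21)*(-1 - 21)² - 2*(-21 + 2*(-12 + 4))*(-2 + 2*(-12 + 4) + 3*(-21)))/(-1 - 21)² = -231*(-1*(-21)*(-22)² - 2*(-21 + 2*(-8))*(-2 + 2*(-8) - 63))/(-22)² = -231*(-1*(-21)*484 - 2*(-21 - 16)*(-2 - 16 - 63))/484 = -231*(10164 - 2*(-37)*(-81))/484 = -231*(10164 - 5994)/484 = -231*4170/484 = -693*695/242 = -43785/22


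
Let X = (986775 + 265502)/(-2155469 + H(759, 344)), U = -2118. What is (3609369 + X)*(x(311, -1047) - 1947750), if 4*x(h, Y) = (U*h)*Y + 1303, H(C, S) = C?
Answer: 5302977485728748773717/8618840 ≈ 6.1528e+14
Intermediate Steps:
X = -1252277/2154710 (X = (986775 + 265502)/(-2155469 + 759) = 1252277/(-2154710) = 1252277*(-1/2154710) = -1252277/2154710 ≈ -0.58118)
x(h, Y) = 1303/4 - 1059*Y*h/2 (x(h, Y) = ((-2118*h)*Y + 1303)/4 = (-2118*Y*h + 1303)/4 = (1303 - 2118*Y*h)/4 = 1303/4 - 1059*Y*h/2)
(3609369 + X)*(x(311, -1047) - 1947750) = (3609369 - 1252277/2154710)*((1303/4 - 1059/2*(-1047)*311) - 1947750) = 7777142225713*((1303/4 + 344828403/2) - 1947750)/2154710 = 7777142225713*(689658109/4 - 1947750)/2154710 = (7777142225713/2154710)*(681867109/4) = 5302977485728748773717/8618840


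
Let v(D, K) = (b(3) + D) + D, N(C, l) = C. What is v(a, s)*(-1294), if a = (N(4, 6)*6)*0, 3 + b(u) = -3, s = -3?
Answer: 7764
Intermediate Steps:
b(u) = -6 (b(u) = -3 - 3 = -6)
a = 0 (a = (4*6)*0 = 24*0 = 0)
v(D, K) = -6 + 2*D (v(D, K) = (-6 + D) + D = -6 + 2*D)
v(a, s)*(-1294) = (-6 + 2*0)*(-1294) = (-6 + 0)*(-1294) = -6*(-1294) = 7764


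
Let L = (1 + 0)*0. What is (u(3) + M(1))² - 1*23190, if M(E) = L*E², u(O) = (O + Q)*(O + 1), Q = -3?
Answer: -23190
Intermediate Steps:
u(O) = (1 + O)*(-3 + O) (u(O) = (O - 3)*(O + 1) = (-3 + O)*(1 + O) = (1 + O)*(-3 + O))
L = 0 (L = 1*0 = 0)
M(E) = 0 (M(E) = 0*E² = 0)
(u(3) + M(1))² - 1*23190 = ((-3 + 3² - 2*3) + 0)² - 1*23190 = ((-3 + 9 - 6) + 0)² - 23190 = (0 + 0)² - 23190 = 0² - 23190 = 0 - 23190 = -23190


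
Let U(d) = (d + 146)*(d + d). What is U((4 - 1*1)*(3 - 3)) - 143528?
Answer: -143528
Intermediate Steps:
U(d) = 2*d*(146 + d) (U(d) = (146 + d)*(2*d) = 2*d*(146 + d))
U((4 - 1*1)*(3 - 3)) - 143528 = 2*((4 - 1*1)*(3 - 3))*(146 + (4 - 1*1)*(3 - 3)) - 143528 = 2*((4 - 1)*0)*(146 + (4 - 1)*0) - 143528 = 2*(3*0)*(146 + 3*0) - 143528 = 2*0*(146 + 0) - 143528 = 2*0*146 - 143528 = 0 - 143528 = -143528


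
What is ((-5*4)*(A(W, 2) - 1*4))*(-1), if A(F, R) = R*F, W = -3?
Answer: -200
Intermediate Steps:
A(F, R) = F*R
((-5*4)*(A(W, 2) - 1*4))*(-1) = ((-5*4)*(-3*2 - 1*4))*(-1) = -20*(-6 - 4)*(-1) = -20*(-10)*(-1) = 200*(-1) = -200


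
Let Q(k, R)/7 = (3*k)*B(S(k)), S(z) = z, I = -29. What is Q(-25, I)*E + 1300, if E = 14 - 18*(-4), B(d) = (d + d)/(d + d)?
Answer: -43850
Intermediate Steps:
B(d) = 1 (B(d) = (2*d)/((2*d)) = (2*d)*(1/(2*d)) = 1)
E = 86 (E = 14 + 72 = 86)
Q(k, R) = 21*k (Q(k, R) = 7*((3*k)*1) = 7*(3*k) = 21*k)
Q(-25, I)*E + 1300 = (21*(-25))*86 + 1300 = -525*86 + 1300 = -45150 + 1300 = -43850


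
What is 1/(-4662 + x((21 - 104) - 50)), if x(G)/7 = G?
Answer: -1/5593 ≈ -0.00017879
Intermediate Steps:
x(G) = 7*G
1/(-4662 + x((21 - 104) - 50)) = 1/(-4662 + 7*((21 - 104) - 50)) = 1/(-4662 + 7*(-83 - 50)) = 1/(-4662 + 7*(-133)) = 1/(-4662 - 931) = 1/(-5593) = -1/5593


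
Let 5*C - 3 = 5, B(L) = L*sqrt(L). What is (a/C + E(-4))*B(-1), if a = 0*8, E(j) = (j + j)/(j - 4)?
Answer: -I ≈ -1.0*I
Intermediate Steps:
B(L) = L**(3/2)
C = 8/5 (C = 3/5 + (1/5)*5 = 3/5 + 1 = 8/5 ≈ 1.6000)
E(j) = 2*j/(-4 + j) (E(j) = (2*j)/(-4 + j) = 2*j/(-4 + j))
a = 0
(a/C + E(-4))*B(-1) = (0/(8/5) + 2*(-4)/(-4 - 4))*(-1)**(3/2) = (0*(5/8) + 2*(-4)/(-8))*(-I) = (0 + 2*(-4)*(-1/8))*(-I) = (0 + 1)*(-I) = 1*(-I) = -I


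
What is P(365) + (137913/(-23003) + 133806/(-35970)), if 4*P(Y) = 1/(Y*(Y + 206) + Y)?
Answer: -4068638355373/418783784848 ≈ -9.7154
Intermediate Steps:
P(Y) = 1/(4*(Y + Y*(206 + Y))) (P(Y) = 1/(4*(Y*(Y + 206) + Y)) = 1/(4*(Y*(206 + Y) + Y)) = 1/(4*(Y + Y*(206 + Y))))
P(365) + (137913/(-23003) + 133806/(-35970)) = (¼)/(365*(207 + 365)) + (137913/(-23003) + 133806/(-35970)) = (¼)*(1/365)/572 + (137913*(-1/23003) + 133806*(-1/35970)) = (¼)*(1/365)*(1/572) + (-137913/23003 - 22301/5995) = 1/835120 - 1339778338/137902985 = -4068638355373/418783784848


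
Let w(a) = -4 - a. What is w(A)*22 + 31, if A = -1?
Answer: -35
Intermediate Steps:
w(A)*22 + 31 = (-4 - 1*(-1))*22 + 31 = (-4 + 1)*22 + 31 = -3*22 + 31 = -66 + 31 = -35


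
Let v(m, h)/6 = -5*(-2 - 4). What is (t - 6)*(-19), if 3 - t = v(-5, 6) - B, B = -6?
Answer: 3591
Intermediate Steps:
v(m, h) = 180 (v(m, h) = 6*(-5*(-2 - 4)) = 6*(-5*(-6)) = 6*30 = 180)
t = -183 (t = 3 - (180 - 1*(-6)) = 3 - (180 + 6) = 3 - 1*186 = 3 - 186 = -183)
(t - 6)*(-19) = (-183 - 6)*(-19) = -189*(-19) = 3591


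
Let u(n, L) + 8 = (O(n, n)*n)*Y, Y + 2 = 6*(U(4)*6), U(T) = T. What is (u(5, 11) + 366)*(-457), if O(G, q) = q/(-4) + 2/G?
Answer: 224387/2 ≈ 1.1219e+5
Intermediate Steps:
O(G, q) = 2/G - q/4 (O(G, q) = q*(-¼) + 2/G = -q/4 + 2/G = 2/G - q/4)
Y = 142 (Y = -2 + 6*(4*6) = -2 + 6*24 = -2 + 144 = 142)
u(n, L) = -8 + 142*n*(2/n - n/4) (u(n, L) = -8 + ((2/n - n/4)*n)*142 = -8 + (n*(2/n - n/4))*142 = -8 + 142*n*(2/n - n/4))
(u(5, 11) + 366)*(-457) = ((276 - 71/2*5²) + 366)*(-457) = ((276 - 71/2*25) + 366)*(-457) = ((276 - 1775/2) + 366)*(-457) = (-1223/2 + 366)*(-457) = -491/2*(-457) = 224387/2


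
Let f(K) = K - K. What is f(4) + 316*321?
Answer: 101436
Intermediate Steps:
f(K) = 0
f(4) + 316*321 = 0 + 316*321 = 0 + 101436 = 101436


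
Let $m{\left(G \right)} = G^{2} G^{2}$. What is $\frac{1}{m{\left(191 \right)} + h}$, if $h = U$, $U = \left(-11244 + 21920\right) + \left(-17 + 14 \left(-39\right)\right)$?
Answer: $\frac{1}{1330873474} \approx 7.5139 \cdot 10^{-10}$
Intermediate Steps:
$m{\left(G \right)} = G^{4}$
$U = 10113$ ($U = 10676 - 563 = 10113$)
$h = 10113$
$\frac{1}{m{\left(191 \right)} + h} = \frac{1}{191^{4} + 10113} = \frac{1}{1330863361 + 10113} = \frac{1}{1330873474}$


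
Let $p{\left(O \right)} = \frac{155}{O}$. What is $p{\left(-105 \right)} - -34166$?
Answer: $\frac{717455}{21} \approx 34165.0$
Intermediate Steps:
$p{\left(-105 \right)} - -34166 = \frac{155}{-105} - -34166 = 155 \left(- \frac{1}{105}\right) + 34166 = - \frac{31}{21} + 34166 = \frac{717455}{21}$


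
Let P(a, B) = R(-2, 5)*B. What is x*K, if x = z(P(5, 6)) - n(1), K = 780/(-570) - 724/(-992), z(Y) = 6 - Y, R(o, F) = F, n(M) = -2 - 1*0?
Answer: 33099/2356 ≈ 14.049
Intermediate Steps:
n(M) = -2 (n(M) = -2 + 0 = -2)
P(a, B) = 5*B
K = -3009/4712 (K = 780*(-1/570) - 724*(-1/992) = -26/19 + 181/248 = -3009/4712 ≈ -0.63858)
x = -22 (x = (6 - 5*6) - 1*(-2) = (6 - 1*30) + 2 = (6 - 30) + 2 = -24 + 2 = -22)
x*K = -22*(-3009/4712) = 33099/2356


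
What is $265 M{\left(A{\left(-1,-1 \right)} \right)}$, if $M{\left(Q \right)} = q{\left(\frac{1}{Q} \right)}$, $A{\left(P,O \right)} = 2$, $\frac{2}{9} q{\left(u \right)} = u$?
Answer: $\frac{2385}{4} \approx 596.25$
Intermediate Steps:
$q{\left(u \right)} = \frac{9 u}{2}$
$M{\left(Q \right)} = \frac{9}{2 Q}$
$265 M{\left(A{\left(-1,-1 \right)} \right)} = 265 \frac{9}{2 \cdot 2} = 265 \cdot \frac{9}{2} \cdot \frac{1}{2} = 265 \cdot \frac{9}{4} = \frac{2385}{4}$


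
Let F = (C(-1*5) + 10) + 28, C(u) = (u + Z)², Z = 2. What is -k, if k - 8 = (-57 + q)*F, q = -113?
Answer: 7982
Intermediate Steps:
C(u) = (2 + u)² (C(u) = (u + 2)² = (2 + u)²)
F = 47 (F = ((2 - 1*5)² + 10) + 28 = ((2 - 5)² + 10) + 28 = ((-3)² + 10) + 28 = (9 + 10) + 28 = 19 + 28 = 47)
k = -7982 (k = 8 + (-57 - 113)*47 = 8 - 170*47 = 8 - 7990 = -7982)
-k = -1*(-7982) = 7982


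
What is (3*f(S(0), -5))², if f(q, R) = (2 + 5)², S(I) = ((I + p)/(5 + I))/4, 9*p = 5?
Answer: 21609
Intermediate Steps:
p = 5/9 (p = (⅑)*5 = 5/9 ≈ 0.55556)
S(I) = (5/9 + I)/(4*(5 + I)) (S(I) = ((I + 5/9)/(5 + I))/4 = ((5/9 + I)/(5 + I))*(¼) = (5/9 + I)/(4*(5 + I)))
f(q, R) = 49 (f(q, R) = 7² = 49)
(3*f(S(0), -5))² = (3*49)² = 147² = 21609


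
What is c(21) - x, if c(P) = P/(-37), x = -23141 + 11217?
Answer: 441167/37 ≈ 11923.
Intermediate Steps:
x = -11924
c(P) = -P/37 (c(P) = P*(-1/37) = -P/37)
c(21) - x = -1/37*21 - 1*(-11924) = -21/37 + 11924 = 441167/37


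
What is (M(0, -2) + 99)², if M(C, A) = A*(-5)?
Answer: 11881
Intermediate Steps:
M(C, A) = -5*A
(M(0, -2) + 99)² = (-5*(-2) + 99)² = (10 + 99)² = 109² = 11881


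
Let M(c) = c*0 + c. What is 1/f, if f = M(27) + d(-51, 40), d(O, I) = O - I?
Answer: -1/64 ≈ -0.015625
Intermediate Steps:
M(c) = c (M(c) = 0 + c = c)
f = -64 (f = 27 + (-51 - 1*40) = 27 + (-51 - 40) = 27 - 91 = -64)
1/f = 1/(-64) = -1/64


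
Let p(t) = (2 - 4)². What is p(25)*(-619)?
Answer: -2476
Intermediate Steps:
p(t) = 4 (p(t) = (-2)² = 4)
p(25)*(-619) = 4*(-619) = -2476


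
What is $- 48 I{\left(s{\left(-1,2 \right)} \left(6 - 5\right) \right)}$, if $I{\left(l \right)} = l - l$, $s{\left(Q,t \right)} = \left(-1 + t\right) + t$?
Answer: $0$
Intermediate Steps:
$s{\left(Q,t \right)} = -1 + 2 t$
$I{\left(l \right)} = 0$
$- 48 I{\left(s{\left(-1,2 \right)} \left(6 - 5\right) \right)} = \left(-48\right) 0 = 0$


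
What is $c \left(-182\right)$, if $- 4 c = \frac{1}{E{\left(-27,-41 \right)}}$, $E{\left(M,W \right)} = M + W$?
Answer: $- \frac{91}{136} \approx -0.66912$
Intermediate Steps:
$c = \frac{1}{272}$ ($c = - \frac{1}{4 \left(-27 - 41\right)} = - \frac{1}{4 \left(-68\right)} = \left(- \frac{1}{4}\right) \left(- \frac{1}{68}\right) = \frac{1}{272} \approx 0.0036765$)
$c \left(-182\right) = \frac{1}{272} \left(-182\right) = - \frac{91}{136}$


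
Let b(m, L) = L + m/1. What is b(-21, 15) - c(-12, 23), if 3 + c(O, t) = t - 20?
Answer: -6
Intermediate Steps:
b(m, L) = L + m (b(m, L) = L + m*1 = L + m)
c(O, t) = -23 + t (c(O, t) = -3 + (t - 20) = -3 + (-20 + t) = -23 + t)
b(-21, 15) - c(-12, 23) = (15 - 21) - (-23 + 23) = -6 - 1*0 = -6 + 0 = -6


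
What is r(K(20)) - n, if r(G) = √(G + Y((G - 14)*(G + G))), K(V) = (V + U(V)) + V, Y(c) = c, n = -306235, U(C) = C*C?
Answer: 306235 + 2*√93830 ≈ 3.0685e+5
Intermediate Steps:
U(C) = C²
K(V) = V² + 2*V (K(V) = (V + V²) + V = V² + 2*V)
r(G) = √(G + 2*G*(-14 + G)) (r(G) = √(G + (G - 14)*(G + G)) = √(G + (-14 + G)*(2*G)) = √(G + 2*G*(-14 + G)))
r(K(20)) - n = √((20*(2 + 20))*(-27 + 2*(20*(2 + 20)))) - 1*(-306235) = √((20*22)*(-27 + 2*(20*22))) + 306235 = √(440*(-27 + 2*440)) + 306235 = √(440*(-27 + 880)) + 306235 = √(440*853) + 306235 = √375320 + 306235 = 2*√93830 + 306235 = 306235 + 2*√93830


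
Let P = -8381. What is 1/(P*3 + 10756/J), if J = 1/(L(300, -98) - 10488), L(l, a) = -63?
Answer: -1/113511699 ≈ -8.8097e-9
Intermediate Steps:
J = -1/10551 (J = 1/(-63 - 10488) = 1/(-10551) = -1/10551 ≈ -9.4778e-5)
1/(P*3 + 10756/J) = 1/(-8381*3 + 10756/(-1/10551)) = 1/(-25143 + 10756*(-10551)) = 1/(-25143 - 113486556) = 1/(-113511699) = -1/113511699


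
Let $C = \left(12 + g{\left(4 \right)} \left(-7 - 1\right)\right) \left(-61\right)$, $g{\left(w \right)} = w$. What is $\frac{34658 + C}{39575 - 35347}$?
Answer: $\frac{17939}{2114} \approx 8.4858$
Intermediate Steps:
$C = 1220$ ($C = \left(12 + 4 \left(-7 - 1\right)\right) \left(-61\right) = \left(12 + 4 \left(-8\right)\right) \left(-61\right) = \left(12 - 32\right) \left(-61\right) = \left(-20\right) \left(-61\right) = 1220$)
$\frac{34658 + C}{39575 - 35347} = \frac{34658 + 1220}{39575 - 35347} = \frac{35878}{39575 - 35347} = \frac{35878}{4228} = 35878 \cdot \frac{1}{4228} = \frac{17939}{2114}$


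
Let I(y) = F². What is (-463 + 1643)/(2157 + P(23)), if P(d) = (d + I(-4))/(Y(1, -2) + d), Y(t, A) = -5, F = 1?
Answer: 708/1295 ≈ 0.54672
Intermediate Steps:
I(y) = 1 (I(y) = 1² = 1)
P(d) = (1 + d)/(-5 + d) (P(d) = (d + 1)/(-5 + d) = (1 + d)/(-5 + d))
(-463 + 1643)/(2157 + P(23)) = (-463 + 1643)/(2157 + (1 + 23)/(-5 + 23)) = 1180/(2157 + 24/18) = 1180/(2157 + (1/18)*24) = 1180/(2157 + 4/3) = 1180/(6475/3) = 1180*(3/6475) = 708/1295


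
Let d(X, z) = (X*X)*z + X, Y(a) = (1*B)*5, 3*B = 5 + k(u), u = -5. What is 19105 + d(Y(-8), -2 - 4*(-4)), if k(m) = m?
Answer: 19105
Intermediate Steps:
B = 0 (B = (5 - 5)/3 = (⅓)*0 = 0)
Y(a) = 0 (Y(a) = (1*0)*5 = 0*5 = 0)
d(X, z) = X + z*X² (d(X, z) = X²*z + X = z*X² + X = X + z*X²)
19105 + d(Y(-8), -2 - 4*(-4)) = 19105 + 0*(1 + 0*(-2 - 4*(-4))) = 19105 + 0*(1 + 0*(-2 + 16)) = 19105 + 0*(1 + 0*14) = 19105 + 0*(1 + 0) = 19105 + 0*1 = 19105 + 0 = 19105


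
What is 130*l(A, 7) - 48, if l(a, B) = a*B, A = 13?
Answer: 11782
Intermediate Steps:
l(a, B) = B*a
130*l(A, 7) - 48 = 130*(7*13) - 48 = 130*91 - 48 = 11830 - 48 = 11782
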